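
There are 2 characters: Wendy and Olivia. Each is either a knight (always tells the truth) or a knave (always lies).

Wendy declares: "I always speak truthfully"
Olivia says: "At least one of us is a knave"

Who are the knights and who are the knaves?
Wendy is a knave.
Olivia is a knight.

Verification:
- Wendy (knave) says "I always speak truthfully" - this is FALSE (a lie) because Wendy is a knave.
- Olivia (knight) says "At least one of us is a knave" - this is TRUE because Wendy is a knave.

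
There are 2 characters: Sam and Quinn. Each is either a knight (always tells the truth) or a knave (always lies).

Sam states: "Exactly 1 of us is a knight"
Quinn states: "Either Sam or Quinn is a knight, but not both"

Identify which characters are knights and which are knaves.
Sam is a knave.
Quinn is a knave.

Verification:
- Sam (knave) says "Exactly 1 of us is a knight" - this is FALSE (a lie) because there are 0 knights.
- Quinn (knave) says "Either Sam or Quinn is a knight, but not both" - this is FALSE (a lie) because Sam is a knave and Quinn is a knave.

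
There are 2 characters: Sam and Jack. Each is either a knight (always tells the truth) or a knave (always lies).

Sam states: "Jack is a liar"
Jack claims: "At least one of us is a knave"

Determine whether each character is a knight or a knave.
Sam is a knave.
Jack is a knight.

Verification:
- Sam (knave) says "Jack is a liar" - this is FALSE (a lie) because Jack is a knight.
- Jack (knight) says "At least one of us is a knave" - this is TRUE because Sam is a knave.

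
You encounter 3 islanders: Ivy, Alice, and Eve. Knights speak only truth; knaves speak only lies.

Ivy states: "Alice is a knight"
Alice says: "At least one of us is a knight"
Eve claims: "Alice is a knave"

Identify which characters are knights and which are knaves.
Ivy is a knight.
Alice is a knight.
Eve is a knave.

Verification:
- Ivy (knight) says "Alice is a knight" - this is TRUE because Alice is a knight.
- Alice (knight) says "At least one of us is a knight" - this is TRUE because Ivy and Alice are knights.
- Eve (knave) says "Alice is a knave" - this is FALSE (a lie) because Alice is a knight.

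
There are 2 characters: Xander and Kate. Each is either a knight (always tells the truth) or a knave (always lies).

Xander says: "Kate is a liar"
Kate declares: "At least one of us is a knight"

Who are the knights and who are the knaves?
Xander is a knave.
Kate is a knight.

Verification:
- Xander (knave) says "Kate is a liar" - this is FALSE (a lie) because Kate is a knight.
- Kate (knight) says "At least one of us is a knight" - this is TRUE because Kate is a knight.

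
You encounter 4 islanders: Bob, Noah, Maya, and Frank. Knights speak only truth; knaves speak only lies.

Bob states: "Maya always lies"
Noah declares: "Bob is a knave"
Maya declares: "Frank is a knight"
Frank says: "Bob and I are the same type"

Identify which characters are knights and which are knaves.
Bob is a knight.
Noah is a knave.
Maya is a knave.
Frank is a knave.

Verification:
- Bob (knight) says "Maya always lies" - this is TRUE because Maya is a knave.
- Noah (knave) says "Bob is a knave" - this is FALSE (a lie) because Bob is a knight.
- Maya (knave) says "Frank is a knight" - this is FALSE (a lie) because Frank is a knave.
- Frank (knave) says "Bob and I are the same type" - this is FALSE (a lie) because Frank is a knave and Bob is a knight.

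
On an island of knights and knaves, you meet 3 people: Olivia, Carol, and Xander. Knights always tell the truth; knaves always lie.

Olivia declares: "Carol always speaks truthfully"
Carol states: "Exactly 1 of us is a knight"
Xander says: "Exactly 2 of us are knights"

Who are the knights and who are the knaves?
Olivia is a knave.
Carol is a knave.
Xander is a knave.

Verification:
- Olivia (knave) says "Carol always speaks truthfully" - this is FALSE (a lie) because Carol is a knave.
- Carol (knave) says "Exactly 1 of us is a knight" - this is FALSE (a lie) because there are 0 knights.
- Xander (knave) says "Exactly 2 of us are knights" - this is FALSE (a lie) because there are 0 knights.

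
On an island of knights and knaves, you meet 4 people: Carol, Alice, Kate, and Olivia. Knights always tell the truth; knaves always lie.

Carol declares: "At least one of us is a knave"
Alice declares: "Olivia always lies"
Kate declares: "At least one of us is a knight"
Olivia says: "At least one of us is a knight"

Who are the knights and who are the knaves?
Carol is a knight.
Alice is a knave.
Kate is a knight.
Olivia is a knight.

Verification:
- Carol (knight) says "At least one of us is a knave" - this is TRUE because Alice is a knave.
- Alice (knave) says "Olivia always lies" - this is FALSE (a lie) because Olivia is a knight.
- Kate (knight) says "At least one of us is a knight" - this is TRUE because Carol, Kate, and Olivia are knights.
- Olivia (knight) says "At least one of us is a knight" - this is TRUE because Carol, Kate, and Olivia are knights.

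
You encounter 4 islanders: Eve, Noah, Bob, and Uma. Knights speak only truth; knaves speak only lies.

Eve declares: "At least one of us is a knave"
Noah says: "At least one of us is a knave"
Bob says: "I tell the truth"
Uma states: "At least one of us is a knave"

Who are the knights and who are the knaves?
Eve is a knight.
Noah is a knight.
Bob is a knave.
Uma is a knight.

Verification:
- Eve (knight) says "At least one of us is a knave" - this is TRUE because Bob is a knave.
- Noah (knight) says "At least one of us is a knave" - this is TRUE because Bob is a knave.
- Bob (knave) says "I tell the truth" - this is FALSE (a lie) because Bob is a knave.
- Uma (knight) says "At least one of us is a knave" - this is TRUE because Bob is a knave.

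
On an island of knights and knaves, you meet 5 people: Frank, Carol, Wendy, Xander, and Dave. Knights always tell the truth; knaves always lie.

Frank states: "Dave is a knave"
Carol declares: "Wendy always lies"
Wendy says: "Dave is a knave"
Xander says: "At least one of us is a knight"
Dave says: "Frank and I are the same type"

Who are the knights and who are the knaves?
Frank is a knight.
Carol is a knave.
Wendy is a knight.
Xander is a knight.
Dave is a knave.

Verification:
- Frank (knight) says "Dave is a knave" - this is TRUE because Dave is a knave.
- Carol (knave) says "Wendy always lies" - this is FALSE (a lie) because Wendy is a knight.
- Wendy (knight) says "Dave is a knave" - this is TRUE because Dave is a knave.
- Xander (knight) says "At least one of us is a knight" - this is TRUE because Frank, Wendy, and Xander are knights.
- Dave (knave) says "Frank and I are the same type" - this is FALSE (a lie) because Dave is a knave and Frank is a knight.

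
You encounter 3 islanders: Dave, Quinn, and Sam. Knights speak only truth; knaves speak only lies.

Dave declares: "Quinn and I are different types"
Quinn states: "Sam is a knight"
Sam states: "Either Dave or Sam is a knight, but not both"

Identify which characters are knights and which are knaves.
Dave is a knave.
Quinn is a knave.
Sam is a knave.

Verification:
- Dave (knave) says "Quinn and I are different types" - this is FALSE (a lie) because Dave is a knave and Quinn is a knave.
- Quinn (knave) says "Sam is a knight" - this is FALSE (a lie) because Sam is a knave.
- Sam (knave) says "Either Dave or Sam is a knight, but not both" - this is FALSE (a lie) because Dave is a knave and Sam is a knave.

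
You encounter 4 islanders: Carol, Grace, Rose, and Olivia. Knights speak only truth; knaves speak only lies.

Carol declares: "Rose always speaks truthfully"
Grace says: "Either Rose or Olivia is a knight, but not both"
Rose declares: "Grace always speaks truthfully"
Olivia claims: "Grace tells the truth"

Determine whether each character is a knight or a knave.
Carol is a knave.
Grace is a knave.
Rose is a knave.
Olivia is a knave.

Verification:
- Carol (knave) says "Rose always speaks truthfully" - this is FALSE (a lie) because Rose is a knave.
- Grace (knave) says "Either Rose or Olivia is a knight, but not both" - this is FALSE (a lie) because Rose is a knave and Olivia is a knave.
- Rose (knave) says "Grace always speaks truthfully" - this is FALSE (a lie) because Grace is a knave.
- Olivia (knave) says "Grace tells the truth" - this is FALSE (a lie) because Grace is a knave.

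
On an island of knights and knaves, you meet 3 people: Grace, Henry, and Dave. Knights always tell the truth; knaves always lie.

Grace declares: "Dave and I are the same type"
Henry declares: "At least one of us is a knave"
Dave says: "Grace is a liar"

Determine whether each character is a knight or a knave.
Grace is a knave.
Henry is a knight.
Dave is a knight.

Verification:
- Grace (knave) says "Dave and I are the same type" - this is FALSE (a lie) because Grace is a knave and Dave is a knight.
- Henry (knight) says "At least one of us is a knave" - this is TRUE because Grace is a knave.
- Dave (knight) says "Grace is a liar" - this is TRUE because Grace is a knave.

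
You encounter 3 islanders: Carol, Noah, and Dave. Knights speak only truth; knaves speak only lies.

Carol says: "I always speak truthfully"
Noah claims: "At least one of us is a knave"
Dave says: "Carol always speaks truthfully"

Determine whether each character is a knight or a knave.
Carol is a knave.
Noah is a knight.
Dave is a knave.

Verification:
- Carol (knave) says "I always speak truthfully" - this is FALSE (a lie) because Carol is a knave.
- Noah (knight) says "At least one of us is a knave" - this is TRUE because Carol and Dave are knaves.
- Dave (knave) says "Carol always speaks truthfully" - this is FALSE (a lie) because Carol is a knave.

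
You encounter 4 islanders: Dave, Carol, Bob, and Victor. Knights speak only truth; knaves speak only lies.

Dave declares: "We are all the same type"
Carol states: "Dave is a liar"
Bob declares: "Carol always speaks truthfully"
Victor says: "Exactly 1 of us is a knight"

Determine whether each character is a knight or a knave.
Dave is a knave.
Carol is a knight.
Bob is a knight.
Victor is a knave.

Verification:
- Dave (knave) says "We are all the same type" - this is FALSE (a lie) because Carol and Bob are knights and Dave and Victor are knaves.
- Carol (knight) says "Dave is a liar" - this is TRUE because Dave is a knave.
- Bob (knight) says "Carol always speaks truthfully" - this is TRUE because Carol is a knight.
- Victor (knave) says "Exactly 1 of us is a knight" - this is FALSE (a lie) because there are 2 knights.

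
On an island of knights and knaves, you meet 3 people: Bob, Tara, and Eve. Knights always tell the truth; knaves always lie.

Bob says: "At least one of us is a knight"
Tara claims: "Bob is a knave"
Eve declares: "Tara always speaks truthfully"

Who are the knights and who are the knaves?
Bob is a knight.
Tara is a knave.
Eve is a knave.

Verification:
- Bob (knight) says "At least one of us is a knight" - this is TRUE because Bob is a knight.
- Tara (knave) says "Bob is a knave" - this is FALSE (a lie) because Bob is a knight.
- Eve (knave) says "Tara always speaks truthfully" - this is FALSE (a lie) because Tara is a knave.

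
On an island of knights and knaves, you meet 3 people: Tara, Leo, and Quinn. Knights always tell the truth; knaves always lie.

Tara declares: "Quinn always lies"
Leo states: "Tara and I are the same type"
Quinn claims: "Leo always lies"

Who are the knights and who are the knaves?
Tara is a knight.
Leo is a knight.
Quinn is a knave.

Verification:
- Tara (knight) says "Quinn always lies" - this is TRUE because Quinn is a knave.
- Leo (knight) says "Tara and I are the same type" - this is TRUE because Leo is a knight and Tara is a knight.
- Quinn (knave) says "Leo always lies" - this is FALSE (a lie) because Leo is a knight.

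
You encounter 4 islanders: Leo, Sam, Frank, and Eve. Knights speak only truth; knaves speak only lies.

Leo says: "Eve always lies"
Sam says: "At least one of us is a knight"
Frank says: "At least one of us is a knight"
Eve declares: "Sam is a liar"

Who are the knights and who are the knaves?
Leo is a knight.
Sam is a knight.
Frank is a knight.
Eve is a knave.

Verification:
- Leo (knight) says "Eve always lies" - this is TRUE because Eve is a knave.
- Sam (knight) says "At least one of us is a knight" - this is TRUE because Leo, Sam, and Frank are knights.
- Frank (knight) says "At least one of us is a knight" - this is TRUE because Leo, Sam, and Frank are knights.
- Eve (knave) says "Sam is a liar" - this is FALSE (a lie) because Sam is a knight.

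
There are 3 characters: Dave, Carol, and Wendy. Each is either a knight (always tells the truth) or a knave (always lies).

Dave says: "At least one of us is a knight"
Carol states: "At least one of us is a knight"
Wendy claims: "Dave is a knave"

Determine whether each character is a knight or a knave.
Dave is a knight.
Carol is a knight.
Wendy is a knave.

Verification:
- Dave (knight) says "At least one of us is a knight" - this is TRUE because Dave and Carol are knights.
- Carol (knight) says "At least one of us is a knight" - this is TRUE because Dave and Carol are knights.
- Wendy (knave) says "Dave is a knave" - this is FALSE (a lie) because Dave is a knight.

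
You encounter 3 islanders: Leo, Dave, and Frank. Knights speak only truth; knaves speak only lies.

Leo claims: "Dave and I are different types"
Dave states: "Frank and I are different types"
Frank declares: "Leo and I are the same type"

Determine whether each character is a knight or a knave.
Leo is a knight.
Dave is a knave.
Frank is a knave.

Verification:
- Leo (knight) says "Dave and I are different types" - this is TRUE because Leo is a knight and Dave is a knave.
- Dave (knave) says "Frank and I are different types" - this is FALSE (a lie) because Dave is a knave and Frank is a knave.
- Frank (knave) says "Leo and I are the same type" - this is FALSE (a lie) because Frank is a knave and Leo is a knight.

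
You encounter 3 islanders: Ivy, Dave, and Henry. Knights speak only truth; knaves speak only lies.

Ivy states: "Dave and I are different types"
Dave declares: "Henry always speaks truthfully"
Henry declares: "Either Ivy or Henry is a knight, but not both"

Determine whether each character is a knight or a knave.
Ivy is a knave.
Dave is a knave.
Henry is a knave.

Verification:
- Ivy (knave) says "Dave and I are different types" - this is FALSE (a lie) because Ivy is a knave and Dave is a knave.
- Dave (knave) says "Henry always speaks truthfully" - this is FALSE (a lie) because Henry is a knave.
- Henry (knave) says "Either Ivy or Henry is a knight, but not both" - this is FALSE (a lie) because Ivy is a knave and Henry is a knave.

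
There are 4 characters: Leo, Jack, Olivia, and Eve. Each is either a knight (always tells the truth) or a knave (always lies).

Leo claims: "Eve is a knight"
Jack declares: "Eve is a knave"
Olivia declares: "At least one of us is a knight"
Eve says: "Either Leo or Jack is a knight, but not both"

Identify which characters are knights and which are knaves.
Leo is a knight.
Jack is a knave.
Olivia is a knight.
Eve is a knight.

Verification:
- Leo (knight) says "Eve is a knight" - this is TRUE because Eve is a knight.
- Jack (knave) says "Eve is a knave" - this is FALSE (a lie) because Eve is a knight.
- Olivia (knight) says "At least one of us is a knight" - this is TRUE because Leo, Olivia, and Eve are knights.
- Eve (knight) says "Either Leo or Jack is a knight, but not both" - this is TRUE because Leo is a knight and Jack is a knave.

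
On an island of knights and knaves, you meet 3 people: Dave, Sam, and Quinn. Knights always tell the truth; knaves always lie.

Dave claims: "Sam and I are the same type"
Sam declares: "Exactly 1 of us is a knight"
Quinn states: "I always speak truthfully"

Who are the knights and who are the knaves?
Dave is a knave.
Sam is a knight.
Quinn is a knave.

Verification:
- Dave (knave) says "Sam and I are the same type" - this is FALSE (a lie) because Dave is a knave and Sam is a knight.
- Sam (knight) says "Exactly 1 of us is a knight" - this is TRUE because there are 1 knights.
- Quinn (knave) says "I always speak truthfully" - this is FALSE (a lie) because Quinn is a knave.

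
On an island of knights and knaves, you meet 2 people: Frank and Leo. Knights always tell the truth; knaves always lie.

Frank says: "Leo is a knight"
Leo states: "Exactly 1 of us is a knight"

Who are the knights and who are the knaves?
Frank is a knave.
Leo is a knave.

Verification:
- Frank (knave) says "Leo is a knight" - this is FALSE (a lie) because Leo is a knave.
- Leo (knave) says "Exactly 1 of us is a knight" - this is FALSE (a lie) because there are 0 knights.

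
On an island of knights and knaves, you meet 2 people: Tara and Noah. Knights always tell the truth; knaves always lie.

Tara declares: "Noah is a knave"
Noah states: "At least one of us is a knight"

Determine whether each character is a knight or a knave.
Tara is a knave.
Noah is a knight.

Verification:
- Tara (knave) says "Noah is a knave" - this is FALSE (a lie) because Noah is a knight.
- Noah (knight) says "At least one of us is a knight" - this is TRUE because Noah is a knight.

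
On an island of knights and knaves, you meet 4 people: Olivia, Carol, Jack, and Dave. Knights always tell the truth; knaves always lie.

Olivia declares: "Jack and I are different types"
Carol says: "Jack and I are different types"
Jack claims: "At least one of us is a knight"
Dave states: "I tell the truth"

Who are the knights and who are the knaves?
Olivia is a knave.
Carol is a knave.
Jack is a knave.
Dave is a knave.

Verification:
- Olivia (knave) says "Jack and I are different types" - this is FALSE (a lie) because Olivia is a knave and Jack is a knave.
- Carol (knave) says "Jack and I are different types" - this is FALSE (a lie) because Carol is a knave and Jack is a knave.
- Jack (knave) says "At least one of us is a knight" - this is FALSE (a lie) because no one is a knight.
- Dave (knave) says "I tell the truth" - this is FALSE (a lie) because Dave is a knave.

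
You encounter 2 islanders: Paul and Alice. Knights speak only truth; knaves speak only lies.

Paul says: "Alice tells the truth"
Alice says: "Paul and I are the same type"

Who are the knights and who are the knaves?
Paul is a knight.
Alice is a knight.

Verification:
- Paul (knight) says "Alice tells the truth" - this is TRUE because Alice is a knight.
- Alice (knight) says "Paul and I are the same type" - this is TRUE because Alice is a knight and Paul is a knight.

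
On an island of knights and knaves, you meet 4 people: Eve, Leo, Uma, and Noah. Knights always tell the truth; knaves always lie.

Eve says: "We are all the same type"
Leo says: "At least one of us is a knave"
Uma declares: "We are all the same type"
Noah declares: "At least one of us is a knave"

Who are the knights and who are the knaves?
Eve is a knave.
Leo is a knight.
Uma is a knave.
Noah is a knight.

Verification:
- Eve (knave) says "We are all the same type" - this is FALSE (a lie) because Leo and Noah are knights and Eve and Uma are knaves.
- Leo (knight) says "At least one of us is a knave" - this is TRUE because Eve and Uma are knaves.
- Uma (knave) says "We are all the same type" - this is FALSE (a lie) because Leo and Noah are knights and Eve and Uma are knaves.
- Noah (knight) says "At least one of us is a knave" - this is TRUE because Eve and Uma are knaves.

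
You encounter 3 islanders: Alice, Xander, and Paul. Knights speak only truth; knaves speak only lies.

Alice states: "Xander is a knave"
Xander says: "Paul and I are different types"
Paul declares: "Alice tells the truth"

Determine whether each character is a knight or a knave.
Alice is a knave.
Xander is a knight.
Paul is a knave.

Verification:
- Alice (knave) says "Xander is a knave" - this is FALSE (a lie) because Xander is a knight.
- Xander (knight) says "Paul and I are different types" - this is TRUE because Xander is a knight and Paul is a knave.
- Paul (knave) says "Alice tells the truth" - this is FALSE (a lie) because Alice is a knave.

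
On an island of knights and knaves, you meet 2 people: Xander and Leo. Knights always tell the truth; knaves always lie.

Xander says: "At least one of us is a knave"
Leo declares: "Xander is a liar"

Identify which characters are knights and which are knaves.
Xander is a knight.
Leo is a knave.

Verification:
- Xander (knight) says "At least one of us is a knave" - this is TRUE because Leo is a knave.
- Leo (knave) says "Xander is a liar" - this is FALSE (a lie) because Xander is a knight.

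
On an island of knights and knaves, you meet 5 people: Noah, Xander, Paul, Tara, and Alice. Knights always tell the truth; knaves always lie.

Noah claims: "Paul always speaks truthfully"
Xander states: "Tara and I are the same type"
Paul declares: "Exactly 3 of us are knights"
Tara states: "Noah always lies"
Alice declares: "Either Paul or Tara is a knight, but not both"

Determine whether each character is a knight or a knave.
Noah is a knave.
Xander is a knave.
Paul is a knave.
Tara is a knight.
Alice is a knight.

Verification:
- Noah (knave) says "Paul always speaks truthfully" - this is FALSE (a lie) because Paul is a knave.
- Xander (knave) says "Tara and I are the same type" - this is FALSE (a lie) because Xander is a knave and Tara is a knight.
- Paul (knave) says "Exactly 3 of us are knights" - this is FALSE (a lie) because there are 2 knights.
- Tara (knight) says "Noah always lies" - this is TRUE because Noah is a knave.
- Alice (knight) says "Either Paul or Tara is a knight, but not both" - this is TRUE because Paul is a knave and Tara is a knight.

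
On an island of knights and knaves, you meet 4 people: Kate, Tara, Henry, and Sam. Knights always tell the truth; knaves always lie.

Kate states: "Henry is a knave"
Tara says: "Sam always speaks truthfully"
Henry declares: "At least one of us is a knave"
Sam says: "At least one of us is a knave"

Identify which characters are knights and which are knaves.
Kate is a knave.
Tara is a knight.
Henry is a knight.
Sam is a knight.

Verification:
- Kate (knave) says "Henry is a knave" - this is FALSE (a lie) because Henry is a knight.
- Tara (knight) says "Sam always speaks truthfully" - this is TRUE because Sam is a knight.
- Henry (knight) says "At least one of us is a knave" - this is TRUE because Kate is a knave.
- Sam (knight) says "At least one of us is a knave" - this is TRUE because Kate is a knave.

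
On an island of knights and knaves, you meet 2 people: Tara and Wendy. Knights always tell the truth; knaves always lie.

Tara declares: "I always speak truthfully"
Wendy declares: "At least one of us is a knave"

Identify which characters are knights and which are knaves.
Tara is a knave.
Wendy is a knight.

Verification:
- Tara (knave) says "I always speak truthfully" - this is FALSE (a lie) because Tara is a knave.
- Wendy (knight) says "At least one of us is a knave" - this is TRUE because Tara is a knave.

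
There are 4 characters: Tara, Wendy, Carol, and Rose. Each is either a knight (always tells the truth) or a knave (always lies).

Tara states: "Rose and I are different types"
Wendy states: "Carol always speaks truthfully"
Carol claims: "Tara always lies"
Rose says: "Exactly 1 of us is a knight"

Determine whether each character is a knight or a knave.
Tara is a knave.
Wendy is a knight.
Carol is a knight.
Rose is a knave.

Verification:
- Tara (knave) says "Rose and I are different types" - this is FALSE (a lie) because Tara is a knave and Rose is a knave.
- Wendy (knight) says "Carol always speaks truthfully" - this is TRUE because Carol is a knight.
- Carol (knight) says "Tara always lies" - this is TRUE because Tara is a knave.
- Rose (knave) says "Exactly 1 of us is a knight" - this is FALSE (a lie) because there are 2 knights.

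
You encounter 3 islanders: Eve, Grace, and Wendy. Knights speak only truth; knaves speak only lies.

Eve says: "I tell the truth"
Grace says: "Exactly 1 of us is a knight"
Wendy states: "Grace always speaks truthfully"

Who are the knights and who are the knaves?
Eve is a knave.
Grace is a knave.
Wendy is a knave.

Verification:
- Eve (knave) says "I tell the truth" - this is FALSE (a lie) because Eve is a knave.
- Grace (knave) says "Exactly 1 of us is a knight" - this is FALSE (a lie) because there are 0 knights.
- Wendy (knave) says "Grace always speaks truthfully" - this is FALSE (a lie) because Grace is a knave.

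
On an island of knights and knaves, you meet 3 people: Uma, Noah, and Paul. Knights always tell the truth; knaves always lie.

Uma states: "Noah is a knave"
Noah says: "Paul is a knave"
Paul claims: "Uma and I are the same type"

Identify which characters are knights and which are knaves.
Uma is a knight.
Noah is a knave.
Paul is a knight.

Verification:
- Uma (knight) says "Noah is a knave" - this is TRUE because Noah is a knave.
- Noah (knave) says "Paul is a knave" - this is FALSE (a lie) because Paul is a knight.
- Paul (knight) says "Uma and I are the same type" - this is TRUE because Paul is a knight and Uma is a knight.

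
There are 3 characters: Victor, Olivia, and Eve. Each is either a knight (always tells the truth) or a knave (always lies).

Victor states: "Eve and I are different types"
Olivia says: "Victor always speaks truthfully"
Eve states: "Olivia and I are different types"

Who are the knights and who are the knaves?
Victor is a knave.
Olivia is a knave.
Eve is a knave.

Verification:
- Victor (knave) says "Eve and I are different types" - this is FALSE (a lie) because Victor is a knave and Eve is a knave.
- Olivia (knave) says "Victor always speaks truthfully" - this is FALSE (a lie) because Victor is a knave.
- Eve (knave) says "Olivia and I are different types" - this is FALSE (a lie) because Eve is a knave and Olivia is a knave.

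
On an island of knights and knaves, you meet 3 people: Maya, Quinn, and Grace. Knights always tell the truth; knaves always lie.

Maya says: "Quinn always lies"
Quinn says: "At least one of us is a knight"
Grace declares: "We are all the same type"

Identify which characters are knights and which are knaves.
Maya is a knave.
Quinn is a knight.
Grace is a knave.

Verification:
- Maya (knave) says "Quinn always lies" - this is FALSE (a lie) because Quinn is a knight.
- Quinn (knight) says "At least one of us is a knight" - this is TRUE because Quinn is a knight.
- Grace (knave) says "We are all the same type" - this is FALSE (a lie) because Quinn is a knight and Maya and Grace are knaves.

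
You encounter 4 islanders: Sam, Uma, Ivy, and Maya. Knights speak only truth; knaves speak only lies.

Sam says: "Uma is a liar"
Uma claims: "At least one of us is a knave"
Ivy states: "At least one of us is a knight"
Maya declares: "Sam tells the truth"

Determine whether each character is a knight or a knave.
Sam is a knave.
Uma is a knight.
Ivy is a knight.
Maya is a knave.

Verification:
- Sam (knave) says "Uma is a liar" - this is FALSE (a lie) because Uma is a knight.
- Uma (knight) says "At least one of us is a knave" - this is TRUE because Sam and Maya are knaves.
- Ivy (knight) says "At least one of us is a knight" - this is TRUE because Uma and Ivy are knights.
- Maya (knave) says "Sam tells the truth" - this is FALSE (a lie) because Sam is a knave.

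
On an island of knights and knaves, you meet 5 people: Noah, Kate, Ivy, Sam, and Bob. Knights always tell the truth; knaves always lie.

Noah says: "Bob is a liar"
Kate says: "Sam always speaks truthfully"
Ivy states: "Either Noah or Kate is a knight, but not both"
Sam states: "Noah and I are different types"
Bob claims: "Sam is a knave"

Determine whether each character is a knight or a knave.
Noah is a knave.
Kate is a knave.
Ivy is a knave.
Sam is a knave.
Bob is a knight.

Verification:
- Noah (knave) says "Bob is a liar" - this is FALSE (a lie) because Bob is a knight.
- Kate (knave) says "Sam always speaks truthfully" - this is FALSE (a lie) because Sam is a knave.
- Ivy (knave) says "Either Noah or Kate is a knight, but not both" - this is FALSE (a lie) because Noah is a knave and Kate is a knave.
- Sam (knave) says "Noah and I are different types" - this is FALSE (a lie) because Sam is a knave and Noah is a knave.
- Bob (knight) says "Sam is a knave" - this is TRUE because Sam is a knave.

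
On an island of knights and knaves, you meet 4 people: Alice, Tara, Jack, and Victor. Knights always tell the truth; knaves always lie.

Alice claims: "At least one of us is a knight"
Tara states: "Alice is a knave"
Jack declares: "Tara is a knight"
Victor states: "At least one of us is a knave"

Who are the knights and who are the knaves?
Alice is a knight.
Tara is a knave.
Jack is a knave.
Victor is a knight.

Verification:
- Alice (knight) says "At least one of us is a knight" - this is TRUE because Alice and Victor are knights.
- Tara (knave) says "Alice is a knave" - this is FALSE (a lie) because Alice is a knight.
- Jack (knave) says "Tara is a knight" - this is FALSE (a lie) because Tara is a knave.
- Victor (knight) says "At least one of us is a knave" - this is TRUE because Tara and Jack are knaves.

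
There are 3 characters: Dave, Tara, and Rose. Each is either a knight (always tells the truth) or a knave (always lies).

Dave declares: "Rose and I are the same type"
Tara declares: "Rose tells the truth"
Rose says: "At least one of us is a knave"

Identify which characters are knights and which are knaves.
Dave is a knave.
Tara is a knight.
Rose is a knight.

Verification:
- Dave (knave) says "Rose and I are the same type" - this is FALSE (a lie) because Dave is a knave and Rose is a knight.
- Tara (knight) says "Rose tells the truth" - this is TRUE because Rose is a knight.
- Rose (knight) says "At least one of us is a knave" - this is TRUE because Dave is a knave.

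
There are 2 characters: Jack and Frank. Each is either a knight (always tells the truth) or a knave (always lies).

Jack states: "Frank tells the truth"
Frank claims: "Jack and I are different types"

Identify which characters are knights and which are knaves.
Jack is a knave.
Frank is a knave.

Verification:
- Jack (knave) says "Frank tells the truth" - this is FALSE (a lie) because Frank is a knave.
- Frank (knave) says "Jack and I are different types" - this is FALSE (a lie) because Frank is a knave and Jack is a knave.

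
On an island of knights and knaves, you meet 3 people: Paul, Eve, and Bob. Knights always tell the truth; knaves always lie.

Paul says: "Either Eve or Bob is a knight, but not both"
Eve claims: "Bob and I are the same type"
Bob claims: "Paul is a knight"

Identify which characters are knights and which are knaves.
Paul is a knight.
Eve is a knave.
Bob is a knight.

Verification:
- Paul (knight) says "Either Eve or Bob is a knight, but not both" - this is TRUE because Eve is a knave and Bob is a knight.
- Eve (knave) says "Bob and I are the same type" - this is FALSE (a lie) because Eve is a knave and Bob is a knight.
- Bob (knight) says "Paul is a knight" - this is TRUE because Paul is a knight.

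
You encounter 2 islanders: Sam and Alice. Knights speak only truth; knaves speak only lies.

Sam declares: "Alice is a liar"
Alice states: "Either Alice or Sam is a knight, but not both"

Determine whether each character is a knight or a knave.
Sam is a knave.
Alice is a knight.

Verification:
- Sam (knave) says "Alice is a liar" - this is FALSE (a lie) because Alice is a knight.
- Alice (knight) says "Either Alice or Sam is a knight, but not both" - this is TRUE because Alice is a knight and Sam is a knave.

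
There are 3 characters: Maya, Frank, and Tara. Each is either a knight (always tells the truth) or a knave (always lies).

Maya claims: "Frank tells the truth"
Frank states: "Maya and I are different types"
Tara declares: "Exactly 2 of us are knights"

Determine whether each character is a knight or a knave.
Maya is a knave.
Frank is a knave.
Tara is a knave.

Verification:
- Maya (knave) says "Frank tells the truth" - this is FALSE (a lie) because Frank is a knave.
- Frank (knave) says "Maya and I are different types" - this is FALSE (a lie) because Frank is a knave and Maya is a knave.
- Tara (knave) says "Exactly 2 of us are knights" - this is FALSE (a lie) because there are 0 knights.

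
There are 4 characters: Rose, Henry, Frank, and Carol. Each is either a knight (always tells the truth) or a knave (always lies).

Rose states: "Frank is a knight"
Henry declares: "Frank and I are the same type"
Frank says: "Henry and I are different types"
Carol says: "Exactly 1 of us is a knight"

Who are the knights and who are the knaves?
Rose is a knight.
Henry is a knave.
Frank is a knight.
Carol is a knave.

Verification:
- Rose (knight) says "Frank is a knight" - this is TRUE because Frank is a knight.
- Henry (knave) says "Frank and I are the same type" - this is FALSE (a lie) because Henry is a knave and Frank is a knight.
- Frank (knight) says "Henry and I are different types" - this is TRUE because Frank is a knight and Henry is a knave.
- Carol (knave) says "Exactly 1 of us is a knight" - this is FALSE (a lie) because there are 2 knights.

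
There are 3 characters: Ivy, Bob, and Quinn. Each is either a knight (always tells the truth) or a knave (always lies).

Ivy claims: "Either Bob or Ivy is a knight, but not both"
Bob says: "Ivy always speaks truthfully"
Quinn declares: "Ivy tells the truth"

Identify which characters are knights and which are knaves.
Ivy is a knave.
Bob is a knave.
Quinn is a knave.

Verification:
- Ivy (knave) says "Either Bob or Ivy is a knight, but not both" - this is FALSE (a lie) because Bob is a knave and Ivy is a knave.
- Bob (knave) says "Ivy always speaks truthfully" - this is FALSE (a lie) because Ivy is a knave.
- Quinn (knave) says "Ivy tells the truth" - this is FALSE (a lie) because Ivy is a knave.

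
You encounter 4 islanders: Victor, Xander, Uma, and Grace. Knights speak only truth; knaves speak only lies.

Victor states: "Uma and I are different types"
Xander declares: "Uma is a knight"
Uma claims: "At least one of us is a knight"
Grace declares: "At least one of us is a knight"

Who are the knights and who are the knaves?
Victor is a knave.
Xander is a knave.
Uma is a knave.
Grace is a knave.

Verification:
- Victor (knave) says "Uma and I are different types" - this is FALSE (a lie) because Victor is a knave and Uma is a knave.
- Xander (knave) says "Uma is a knight" - this is FALSE (a lie) because Uma is a knave.
- Uma (knave) says "At least one of us is a knight" - this is FALSE (a lie) because no one is a knight.
- Grace (knave) says "At least one of us is a knight" - this is FALSE (a lie) because no one is a knight.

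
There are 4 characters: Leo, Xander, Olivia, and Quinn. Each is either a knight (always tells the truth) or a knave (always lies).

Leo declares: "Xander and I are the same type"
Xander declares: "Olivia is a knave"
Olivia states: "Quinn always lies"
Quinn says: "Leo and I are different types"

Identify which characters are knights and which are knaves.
Leo is a knave.
Xander is a knight.
Olivia is a knave.
Quinn is a knight.

Verification:
- Leo (knave) says "Xander and I are the same type" - this is FALSE (a lie) because Leo is a knave and Xander is a knight.
- Xander (knight) says "Olivia is a knave" - this is TRUE because Olivia is a knave.
- Olivia (knave) says "Quinn always lies" - this is FALSE (a lie) because Quinn is a knight.
- Quinn (knight) says "Leo and I are different types" - this is TRUE because Quinn is a knight and Leo is a knave.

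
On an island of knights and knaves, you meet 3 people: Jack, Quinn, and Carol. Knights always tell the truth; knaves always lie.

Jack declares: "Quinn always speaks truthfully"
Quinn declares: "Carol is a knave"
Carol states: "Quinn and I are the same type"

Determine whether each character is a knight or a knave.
Jack is a knight.
Quinn is a knight.
Carol is a knave.

Verification:
- Jack (knight) says "Quinn always speaks truthfully" - this is TRUE because Quinn is a knight.
- Quinn (knight) says "Carol is a knave" - this is TRUE because Carol is a knave.
- Carol (knave) says "Quinn and I are the same type" - this is FALSE (a lie) because Carol is a knave and Quinn is a knight.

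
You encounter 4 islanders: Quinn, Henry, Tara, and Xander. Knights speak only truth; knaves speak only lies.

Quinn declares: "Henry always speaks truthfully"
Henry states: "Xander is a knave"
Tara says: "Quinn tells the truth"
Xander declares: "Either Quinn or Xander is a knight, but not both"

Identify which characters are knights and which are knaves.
Quinn is a knave.
Henry is a knave.
Tara is a knave.
Xander is a knight.

Verification:
- Quinn (knave) says "Henry always speaks truthfully" - this is FALSE (a lie) because Henry is a knave.
- Henry (knave) says "Xander is a knave" - this is FALSE (a lie) because Xander is a knight.
- Tara (knave) says "Quinn tells the truth" - this is FALSE (a lie) because Quinn is a knave.
- Xander (knight) says "Either Quinn or Xander is a knight, but not both" - this is TRUE because Quinn is a knave and Xander is a knight.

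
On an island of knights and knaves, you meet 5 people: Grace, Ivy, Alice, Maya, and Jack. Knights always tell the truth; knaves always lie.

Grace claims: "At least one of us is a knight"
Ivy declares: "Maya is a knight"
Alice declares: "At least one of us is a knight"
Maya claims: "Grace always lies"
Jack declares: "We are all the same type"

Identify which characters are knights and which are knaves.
Grace is a knight.
Ivy is a knave.
Alice is a knight.
Maya is a knave.
Jack is a knave.

Verification:
- Grace (knight) says "At least one of us is a knight" - this is TRUE because Grace and Alice are knights.
- Ivy (knave) says "Maya is a knight" - this is FALSE (a lie) because Maya is a knave.
- Alice (knight) says "At least one of us is a knight" - this is TRUE because Grace and Alice are knights.
- Maya (knave) says "Grace always lies" - this is FALSE (a lie) because Grace is a knight.
- Jack (knave) says "We are all the same type" - this is FALSE (a lie) because Grace and Alice are knights and Ivy, Maya, and Jack are knaves.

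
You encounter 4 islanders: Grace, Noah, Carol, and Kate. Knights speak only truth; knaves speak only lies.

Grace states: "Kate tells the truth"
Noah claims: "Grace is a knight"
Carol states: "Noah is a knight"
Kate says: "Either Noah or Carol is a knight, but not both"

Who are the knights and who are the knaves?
Grace is a knave.
Noah is a knave.
Carol is a knave.
Kate is a knave.

Verification:
- Grace (knave) says "Kate tells the truth" - this is FALSE (a lie) because Kate is a knave.
- Noah (knave) says "Grace is a knight" - this is FALSE (a lie) because Grace is a knave.
- Carol (knave) says "Noah is a knight" - this is FALSE (a lie) because Noah is a knave.
- Kate (knave) says "Either Noah or Carol is a knight, but not both" - this is FALSE (a lie) because Noah is a knave and Carol is a knave.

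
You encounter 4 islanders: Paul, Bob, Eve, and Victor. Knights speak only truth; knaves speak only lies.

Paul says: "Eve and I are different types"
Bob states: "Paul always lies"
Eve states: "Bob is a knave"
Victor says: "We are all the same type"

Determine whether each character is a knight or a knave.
Paul is a knave.
Bob is a knight.
Eve is a knave.
Victor is a knave.

Verification:
- Paul (knave) says "Eve and I are different types" - this is FALSE (a lie) because Paul is a knave and Eve is a knave.
- Bob (knight) says "Paul always lies" - this is TRUE because Paul is a knave.
- Eve (knave) says "Bob is a knave" - this is FALSE (a lie) because Bob is a knight.
- Victor (knave) says "We are all the same type" - this is FALSE (a lie) because Bob is a knight and Paul, Eve, and Victor are knaves.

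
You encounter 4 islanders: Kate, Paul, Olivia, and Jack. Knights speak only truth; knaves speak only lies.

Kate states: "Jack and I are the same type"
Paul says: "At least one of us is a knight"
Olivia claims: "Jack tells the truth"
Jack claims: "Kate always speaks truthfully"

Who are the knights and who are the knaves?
Kate is a knight.
Paul is a knight.
Olivia is a knight.
Jack is a knight.

Verification:
- Kate (knight) says "Jack and I are the same type" - this is TRUE because Kate is a knight and Jack is a knight.
- Paul (knight) says "At least one of us is a knight" - this is TRUE because Kate, Paul, Olivia, and Jack are knights.
- Olivia (knight) says "Jack tells the truth" - this is TRUE because Jack is a knight.
- Jack (knight) says "Kate always speaks truthfully" - this is TRUE because Kate is a knight.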